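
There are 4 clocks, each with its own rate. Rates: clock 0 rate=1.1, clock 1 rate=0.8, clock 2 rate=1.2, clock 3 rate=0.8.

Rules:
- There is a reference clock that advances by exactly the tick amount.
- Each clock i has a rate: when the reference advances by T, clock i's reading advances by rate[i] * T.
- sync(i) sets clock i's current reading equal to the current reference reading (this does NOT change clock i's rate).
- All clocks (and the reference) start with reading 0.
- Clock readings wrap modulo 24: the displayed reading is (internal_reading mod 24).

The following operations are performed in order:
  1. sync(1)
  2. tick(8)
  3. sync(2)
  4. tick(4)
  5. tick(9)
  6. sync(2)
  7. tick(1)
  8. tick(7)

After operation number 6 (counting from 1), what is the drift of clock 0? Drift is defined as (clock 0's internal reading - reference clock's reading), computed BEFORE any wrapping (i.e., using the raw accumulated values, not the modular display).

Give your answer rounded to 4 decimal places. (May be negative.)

Answer: 2.1000

Derivation:
After op 1 sync(1): ref=0.0000 raw=[0.0000 0.0000 0.0000 0.0000]
After op 2 tick(8): ref=8.0000 raw=[8.8000 6.4000 9.6000 6.4000]
After op 3 sync(2): ref=8.0000 raw=[8.8000 6.4000 8.0000 6.4000]
After op 4 tick(4): ref=12.0000 raw=[13.2000 9.6000 12.8000 9.6000]
After op 5 tick(9): ref=21.0000 raw=[23.1000 16.8000 23.6000 16.8000]
After op 6 sync(2): ref=21.0000 raw=[23.1000 16.8000 21.0000 16.8000]
Drift of clock 0 after op 6: 23.1000 - 21.0000 = 2.1000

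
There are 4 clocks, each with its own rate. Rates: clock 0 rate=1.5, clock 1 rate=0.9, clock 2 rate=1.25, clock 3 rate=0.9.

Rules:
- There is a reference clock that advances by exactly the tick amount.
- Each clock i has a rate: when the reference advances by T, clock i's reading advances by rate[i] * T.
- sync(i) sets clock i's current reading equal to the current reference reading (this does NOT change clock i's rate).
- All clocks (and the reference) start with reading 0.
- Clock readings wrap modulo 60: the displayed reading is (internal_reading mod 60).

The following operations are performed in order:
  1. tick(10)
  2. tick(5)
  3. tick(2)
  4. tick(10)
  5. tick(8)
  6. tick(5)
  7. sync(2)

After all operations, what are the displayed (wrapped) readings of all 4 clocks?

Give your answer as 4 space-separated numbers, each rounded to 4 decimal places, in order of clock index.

After op 1 tick(10): ref=10.0000 raw=[15.0000 9.0000 12.5000 9.0000]
After op 2 tick(5): ref=15.0000 raw=[22.5000 13.5000 18.7500 13.5000]
After op 3 tick(2): ref=17.0000 raw=[25.5000 15.3000 21.2500 15.3000]
After op 4 tick(10): ref=27.0000 raw=[40.5000 24.3000 33.7500 24.3000]
After op 5 tick(8): ref=35.0000 raw=[52.5000 31.5000 43.7500 31.5000]
After op 6 tick(5): ref=40.0000 raw=[60.0000 36.0000 50.0000 36.0000]
After op 7 sync(2): ref=40.0000 raw=[60.0000 36.0000 40.0000 36.0000]
Wrap final raw readings (mod 60): 60.0000 mod 60 = 0.0000; 36.0000 mod 60 = 36.0000; 40.0000 mod 60 = 40.0000; 36.0000 mod 60 = 36.0000

Answer: 0.0000 36.0000 40.0000 36.0000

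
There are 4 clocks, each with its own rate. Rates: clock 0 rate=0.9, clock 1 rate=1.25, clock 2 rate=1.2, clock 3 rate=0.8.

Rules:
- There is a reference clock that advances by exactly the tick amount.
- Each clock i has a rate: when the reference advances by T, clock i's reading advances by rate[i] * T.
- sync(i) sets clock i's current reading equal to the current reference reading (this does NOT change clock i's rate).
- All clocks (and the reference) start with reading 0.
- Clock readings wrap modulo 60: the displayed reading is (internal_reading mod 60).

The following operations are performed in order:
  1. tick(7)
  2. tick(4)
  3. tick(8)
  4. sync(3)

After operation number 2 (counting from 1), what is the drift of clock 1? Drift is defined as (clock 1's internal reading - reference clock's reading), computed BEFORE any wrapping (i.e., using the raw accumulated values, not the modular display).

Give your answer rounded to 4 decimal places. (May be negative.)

Answer: 2.7500

Derivation:
After op 1 tick(7): ref=7.0000 raw=[6.3000 8.7500 8.4000 5.6000]
After op 2 tick(4): ref=11.0000 raw=[9.9000 13.7500 13.2000 8.8000]
Drift of clock 1 after op 2: 13.7500 - 11.0000 = 2.7500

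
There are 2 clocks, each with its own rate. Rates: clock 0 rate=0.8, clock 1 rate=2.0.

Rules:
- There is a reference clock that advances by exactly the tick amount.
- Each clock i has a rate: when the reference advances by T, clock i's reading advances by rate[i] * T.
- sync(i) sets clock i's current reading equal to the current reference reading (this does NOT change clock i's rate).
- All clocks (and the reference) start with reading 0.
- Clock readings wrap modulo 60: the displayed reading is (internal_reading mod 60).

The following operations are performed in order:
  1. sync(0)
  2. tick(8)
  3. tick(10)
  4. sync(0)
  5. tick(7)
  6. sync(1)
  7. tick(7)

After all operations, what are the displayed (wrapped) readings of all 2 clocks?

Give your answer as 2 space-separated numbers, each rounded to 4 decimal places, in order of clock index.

After op 1 sync(0): ref=0.0000 raw=[0.0000 0.0000]
After op 2 tick(8): ref=8.0000 raw=[6.4000 16.0000]
After op 3 tick(10): ref=18.0000 raw=[14.4000 36.0000]
After op 4 sync(0): ref=18.0000 raw=[18.0000 36.0000]
After op 5 tick(7): ref=25.0000 raw=[23.6000 50.0000]
After op 6 sync(1): ref=25.0000 raw=[23.6000 25.0000]
After op 7 tick(7): ref=32.0000 raw=[29.2000 39.0000]
Wrap final raw readings (mod 60): 29.2000 mod 60 = 29.2000; 39.0000 mod 60 = 39.0000

Answer: 29.2000 39.0000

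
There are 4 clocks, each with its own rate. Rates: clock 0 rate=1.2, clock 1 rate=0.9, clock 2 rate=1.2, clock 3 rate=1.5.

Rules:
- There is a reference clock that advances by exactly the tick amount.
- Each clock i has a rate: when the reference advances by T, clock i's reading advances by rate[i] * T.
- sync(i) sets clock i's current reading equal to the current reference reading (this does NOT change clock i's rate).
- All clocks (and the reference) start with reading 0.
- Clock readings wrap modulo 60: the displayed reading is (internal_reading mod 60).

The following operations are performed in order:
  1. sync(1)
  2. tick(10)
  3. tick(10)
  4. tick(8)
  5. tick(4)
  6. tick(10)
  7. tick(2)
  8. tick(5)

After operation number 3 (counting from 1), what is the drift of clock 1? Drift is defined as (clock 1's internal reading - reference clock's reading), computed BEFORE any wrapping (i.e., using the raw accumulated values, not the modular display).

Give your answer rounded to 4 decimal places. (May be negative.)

Answer: -2.0000

Derivation:
After op 1 sync(1): ref=0.0000 raw=[0.0000 0.0000 0.0000 0.0000]
After op 2 tick(10): ref=10.0000 raw=[12.0000 9.0000 12.0000 15.0000]
After op 3 tick(10): ref=20.0000 raw=[24.0000 18.0000 24.0000 30.0000]
Drift of clock 1 after op 3: 18.0000 - 20.0000 = -2.0000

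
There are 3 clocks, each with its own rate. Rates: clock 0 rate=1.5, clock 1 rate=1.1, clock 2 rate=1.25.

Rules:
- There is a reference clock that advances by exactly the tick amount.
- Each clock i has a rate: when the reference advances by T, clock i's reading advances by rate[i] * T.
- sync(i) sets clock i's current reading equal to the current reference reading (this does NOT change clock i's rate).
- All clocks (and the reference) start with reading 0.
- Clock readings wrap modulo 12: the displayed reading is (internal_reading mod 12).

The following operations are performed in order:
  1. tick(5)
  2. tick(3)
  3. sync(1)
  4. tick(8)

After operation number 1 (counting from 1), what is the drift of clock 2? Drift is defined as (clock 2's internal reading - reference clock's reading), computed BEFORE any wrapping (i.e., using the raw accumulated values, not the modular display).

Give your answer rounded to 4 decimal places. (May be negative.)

After op 1 tick(5): ref=5.0000 raw=[7.5000 5.5000 6.2500]
Drift of clock 2 after op 1: 6.2500 - 5.0000 = 1.2500

Answer: 1.2500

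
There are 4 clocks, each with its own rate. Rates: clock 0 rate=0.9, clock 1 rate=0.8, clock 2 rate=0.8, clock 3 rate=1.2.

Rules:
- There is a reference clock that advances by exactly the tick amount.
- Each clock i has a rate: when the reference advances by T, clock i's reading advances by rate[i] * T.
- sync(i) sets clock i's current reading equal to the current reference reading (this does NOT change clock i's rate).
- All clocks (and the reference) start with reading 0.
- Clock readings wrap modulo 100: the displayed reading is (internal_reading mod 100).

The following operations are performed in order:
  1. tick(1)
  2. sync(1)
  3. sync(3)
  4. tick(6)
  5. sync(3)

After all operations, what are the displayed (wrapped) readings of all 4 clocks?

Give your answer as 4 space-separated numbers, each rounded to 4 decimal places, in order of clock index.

Answer: 6.3000 5.8000 5.6000 7.0000

Derivation:
After op 1 tick(1): ref=1.0000 raw=[0.9000 0.8000 0.8000 1.2000]
After op 2 sync(1): ref=1.0000 raw=[0.9000 1.0000 0.8000 1.2000]
After op 3 sync(3): ref=1.0000 raw=[0.9000 1.0000 0.8000 1.0000]
After op 4 tick(6): ref=7.0000 raw=[6.3000 5.8000 5.6000 8.2000]
After op 5 sync(3): ref=7.0000 raw=[6.3000 5.8000 5.6000 7.0000]
Wrap final raw readings (mod 100): 6.3000 mod 100 = 6.3000; 5.8000 mod 100 = 5.8000; 5.6000 mod 100 = 5.6000; 7.0000 mod 100 = 7.0000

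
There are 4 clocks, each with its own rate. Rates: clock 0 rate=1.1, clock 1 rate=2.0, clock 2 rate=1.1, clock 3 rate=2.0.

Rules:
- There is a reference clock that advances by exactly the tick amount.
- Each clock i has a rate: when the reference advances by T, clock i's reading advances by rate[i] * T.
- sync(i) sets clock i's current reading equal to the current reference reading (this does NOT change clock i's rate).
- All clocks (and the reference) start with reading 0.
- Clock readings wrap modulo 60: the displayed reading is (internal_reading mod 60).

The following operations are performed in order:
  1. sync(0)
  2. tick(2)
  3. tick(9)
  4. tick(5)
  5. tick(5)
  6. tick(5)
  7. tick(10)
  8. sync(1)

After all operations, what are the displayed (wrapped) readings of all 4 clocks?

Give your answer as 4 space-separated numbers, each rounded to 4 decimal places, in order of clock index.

Answer: 39.6000 36.0000 39.6000 12.0000

Derivation:
After op 1 sync(0): ref=0.0000 raw=[0.0000 0.0000 0.0000 0.0000]
After op 2 tick(2): ref=2.0000 raw=[2.2000 4.0000 2.2000 4.0000]
After op 3 tick(9): ref=11.0000 raw=[12.1000 22.0000 12.1000 22.0000]
After op 4 tick(5): ref=16.0000 raw=[17.6000 32.0000 17.6000 32.0000]
After op 5 tick(5): ref=21.0000 raw=[23.1000 42.0000 23.1000 42.0000]
After op 6 tick(5): ref=26.0000 raw=[28.6000 52.0000 28.6000 52.0000]
After op 7 tick(10): ref=36.0000 raw=[39.6000 72.0000 39.6000 72.0000]
After op 8 sync(1): ref=36.0000 raw=[39.6000 36.0000 39.6000 72.0000]
Wrap final raw readings (mod 60): 39.6000 mod 60 = 39.6000; 36.0000 mod 60 = 36.0000; 39.6000 mod 60 = 39.6000; 72.0000 mod 60 = 12.0000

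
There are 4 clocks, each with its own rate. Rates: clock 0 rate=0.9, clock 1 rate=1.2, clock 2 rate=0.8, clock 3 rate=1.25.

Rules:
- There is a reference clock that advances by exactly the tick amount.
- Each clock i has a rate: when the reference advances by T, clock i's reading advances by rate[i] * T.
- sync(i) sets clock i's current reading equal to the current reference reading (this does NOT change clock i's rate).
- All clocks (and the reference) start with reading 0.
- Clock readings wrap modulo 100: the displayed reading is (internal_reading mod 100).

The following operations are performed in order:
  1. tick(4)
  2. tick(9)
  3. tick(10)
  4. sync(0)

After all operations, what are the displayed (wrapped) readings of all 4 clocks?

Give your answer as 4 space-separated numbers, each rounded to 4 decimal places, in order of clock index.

Answer: 23.0000 27.6000 18.4000 28.7500

Derivation:
After op 1 tick(4): ref=4.0000 raw=[3.6000 4.8000 3.2000 5.0000]
After op 2 tick(9): ref=13.0000 raw=[11.7000 15.6000 10.4000 16.2500]
After op 3 tick(10): ref=23.0000 raw=[20.7000 27.6000 18.4000 28.7500]
After op 4 sync(0): ref=23.0000 raw=[23.0000 27.6000 18.4000 28.7500]
Wrap final raw readings (mod 100): 23.0000 mod 100 = 23.0000; 27.6000 mod 100 = 27.6000; 18.4000 mod 100 = 18.4000; 28.7500 mod 100 = 28.7500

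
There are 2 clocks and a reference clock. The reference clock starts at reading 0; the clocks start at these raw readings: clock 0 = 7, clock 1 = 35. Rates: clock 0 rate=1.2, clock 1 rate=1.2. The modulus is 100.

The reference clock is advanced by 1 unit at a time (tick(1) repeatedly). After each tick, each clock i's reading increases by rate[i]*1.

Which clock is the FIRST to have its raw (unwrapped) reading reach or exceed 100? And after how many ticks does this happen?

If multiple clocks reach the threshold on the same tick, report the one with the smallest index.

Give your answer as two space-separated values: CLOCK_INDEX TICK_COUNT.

Answer: 1 55

Derivation:
clock 0: start=7, rate=1.2, needs 100-7 = 93; ticks = ceil(93/1.2) = ceil(77.5000) = 78; reading at tick 78 = 7 + 1.2*78 = 100.6000
clock 1: start=35, rate=1.2, needs 100-35 = 65; ticks = ceil(65/1.2) = ceil(54.1667) = 55; reading at tick 55 = 35 + 1.2*55 = 101.0000
Minimum tick count = 55; winners = [1]; smallest index = 1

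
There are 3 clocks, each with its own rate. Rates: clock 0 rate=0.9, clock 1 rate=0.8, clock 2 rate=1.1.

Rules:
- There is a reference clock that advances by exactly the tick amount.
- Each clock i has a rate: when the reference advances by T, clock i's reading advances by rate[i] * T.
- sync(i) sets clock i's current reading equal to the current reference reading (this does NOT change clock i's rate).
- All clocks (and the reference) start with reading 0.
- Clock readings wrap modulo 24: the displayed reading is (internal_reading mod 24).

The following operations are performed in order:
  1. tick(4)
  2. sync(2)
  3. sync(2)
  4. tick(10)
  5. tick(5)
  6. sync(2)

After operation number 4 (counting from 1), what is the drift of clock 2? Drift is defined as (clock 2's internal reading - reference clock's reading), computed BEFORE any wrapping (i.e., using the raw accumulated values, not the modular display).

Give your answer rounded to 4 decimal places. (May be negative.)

After op 1 tick(4): ref=4.0000 raw=[3.6000 3.2000 4.4000]
After op 2 sync(2): ref=4.0000 raw=[3.6000 3.2000 4.0000]
After op 3 sync(2): ref=4.0000 raw=[3.6000 3.2000 4.0000]
After op 4 tick(10): ref=14.0000 raw=[12.6000 11.2000 15.0000]
Drift of clock 2 after op 4: 15.0000 - 14.0000 = 1.0000

Answer: 1.0000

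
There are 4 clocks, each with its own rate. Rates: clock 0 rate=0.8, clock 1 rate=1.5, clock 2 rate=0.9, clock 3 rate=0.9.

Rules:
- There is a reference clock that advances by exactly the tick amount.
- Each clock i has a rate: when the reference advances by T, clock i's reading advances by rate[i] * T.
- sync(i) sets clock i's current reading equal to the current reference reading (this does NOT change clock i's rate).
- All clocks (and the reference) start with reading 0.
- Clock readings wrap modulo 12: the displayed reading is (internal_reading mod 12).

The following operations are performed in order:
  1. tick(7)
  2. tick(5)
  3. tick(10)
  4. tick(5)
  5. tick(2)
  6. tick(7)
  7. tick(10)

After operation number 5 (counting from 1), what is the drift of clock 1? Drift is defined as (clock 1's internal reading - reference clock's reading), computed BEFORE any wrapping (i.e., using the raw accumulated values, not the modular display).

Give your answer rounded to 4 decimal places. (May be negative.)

After op 1 tick(7): ref=7.0000 raw=[5.6000 10.5000 6.3000 6.3000]
After op 2 tick(5): ref=12.0000 raw=[9.6000 18.0000 10.8000 10.8000]
After op 3 tick(10): ref=22.0000 raw=[17.6000 33.0000 19.8000 19.8000]
After op 4 tick(5): ref=27.0000 raw=[21.6000 40.5000 24.3000 24.3000]
After op 5 tick(2): ref=29.0000 raw=[23.2000 43.5000 26.1000 26.1000]
Drift of clock 1 after op 5: 43.5000 - 29.0000 = 14.5000

Answer: 14.5000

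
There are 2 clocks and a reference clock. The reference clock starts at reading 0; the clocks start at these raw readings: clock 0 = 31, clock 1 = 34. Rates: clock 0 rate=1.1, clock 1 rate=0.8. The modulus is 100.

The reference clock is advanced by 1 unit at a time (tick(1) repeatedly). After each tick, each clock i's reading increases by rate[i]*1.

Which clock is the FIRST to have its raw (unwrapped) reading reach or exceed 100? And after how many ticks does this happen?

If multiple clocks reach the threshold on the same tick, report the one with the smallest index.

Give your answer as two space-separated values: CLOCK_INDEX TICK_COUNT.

Answer: 0 63

Derivation:
clock 0: start=31, rate=1.1, needs 100-31 = 69; ticks = ceil(69/1.1) = ceil(62.7273) = 63; reading at tick 63 = 31 + 1.1*63 = 100.3000
clock 1: start=34, rate=0.8, needs 100-34 = 66; ticks = ceil(66/0.8) = ceil(82.5000) = 83; reading at tick 83 = 34 + 0.8*83 = 100.4000
Minimum tick count = 63; winners = [0]; smallest index = 0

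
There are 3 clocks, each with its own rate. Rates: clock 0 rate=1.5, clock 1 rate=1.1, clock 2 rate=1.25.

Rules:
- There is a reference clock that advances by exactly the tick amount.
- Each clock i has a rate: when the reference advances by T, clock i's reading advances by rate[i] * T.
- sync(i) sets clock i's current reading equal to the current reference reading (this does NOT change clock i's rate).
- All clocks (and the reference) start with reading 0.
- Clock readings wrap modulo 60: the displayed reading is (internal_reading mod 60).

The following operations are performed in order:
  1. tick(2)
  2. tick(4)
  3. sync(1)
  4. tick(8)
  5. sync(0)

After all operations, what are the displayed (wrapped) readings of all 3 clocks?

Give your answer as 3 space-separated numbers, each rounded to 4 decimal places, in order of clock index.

After op 1 tick(2): ref=2.0000 raw=[3.0000 2.2000 2.5000]
After op 2 tick(4): ref=6.0000 raw=[9.0000 6.6000 7.5000]
After op 3 sync(1): ref=6.0000 raw=[9.0000 6.0000 7.5000]
After op 4 tick(8): ref=14.0000 raw=[21.0000 14.8000 17.5000]
After op 5 sync(0): ref=14.0000 raw=[14.0000 14.8000 17.5000]
Wrap final raw readings (mod 60): 14.0000 mod 60 = 14.0000; 14.8000 mod 60 = 14.8000; 17.5000 mod 60 = 17.5000

Answer: 14.0000 14.8000 17.5000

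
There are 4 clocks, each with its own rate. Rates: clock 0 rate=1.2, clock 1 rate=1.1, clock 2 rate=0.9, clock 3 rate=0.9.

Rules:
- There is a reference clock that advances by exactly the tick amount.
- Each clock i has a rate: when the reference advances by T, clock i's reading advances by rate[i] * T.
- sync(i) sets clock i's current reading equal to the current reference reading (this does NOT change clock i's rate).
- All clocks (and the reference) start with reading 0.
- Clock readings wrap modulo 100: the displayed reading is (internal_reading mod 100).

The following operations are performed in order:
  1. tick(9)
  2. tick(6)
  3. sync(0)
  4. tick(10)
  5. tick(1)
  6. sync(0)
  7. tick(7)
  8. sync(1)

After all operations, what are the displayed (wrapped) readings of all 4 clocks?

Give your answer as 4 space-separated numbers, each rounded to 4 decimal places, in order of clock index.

Answer: 34.4000 33.0000 29.7000 29.7000

Derivation:
After op 1 tick(9): ref=9.0000 raw=[10.8000 9.9000 8.1000 8.1000]
After op 2 tick(6): ref=15.0000 raw=[18.0000 16.5000 13.5000 13.5000]
After op 3 sync(0): ref=15.0000 raw=[15.0000 16.5000 13.5000 13.5000]
After op 4 tick(10): ref=25.0000 raw=[27.0000 27.5000 22.5000 22.5000]
After op 5 tick(1): ref=26.0000 raw=[28.2000 28.6000 23.4000 23.4000]
After op 6 sync(0): ref=26.0000 raw=[26.0000 28.6000 23.4000 23.4000]
After op 7 tick(7): ref=33.0000 raw=[34.4000 36.3000 29.7000 29.7000]
After op 8 sync(1): ref=33.0000 raw=[34.4000 33.0000 29.7000 29.7000]
Wrap final raw readings (mod 100): 34.4000 mod 100 = 34.4000; 33.0000 mod 100 = 33.0000; 29.7000 mod 100 = 29.7000; 29.7000 mod 100 = 29.7000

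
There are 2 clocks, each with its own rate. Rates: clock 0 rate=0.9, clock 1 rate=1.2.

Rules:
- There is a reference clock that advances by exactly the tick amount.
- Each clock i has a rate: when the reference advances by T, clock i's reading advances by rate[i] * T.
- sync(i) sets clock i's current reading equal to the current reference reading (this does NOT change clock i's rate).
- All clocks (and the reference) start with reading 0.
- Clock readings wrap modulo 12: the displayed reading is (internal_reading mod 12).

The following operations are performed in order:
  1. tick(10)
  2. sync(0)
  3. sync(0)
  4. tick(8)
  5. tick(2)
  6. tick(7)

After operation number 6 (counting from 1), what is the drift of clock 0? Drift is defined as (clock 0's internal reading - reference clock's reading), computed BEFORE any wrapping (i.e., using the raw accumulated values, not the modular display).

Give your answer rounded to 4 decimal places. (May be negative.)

Answer: -1.7000

Derivation:
After op 1 tick(10): ref=10.0000 raw=[9.0000 12.0000]
After op 2 sync(0): ref=10.0000 raw=[10.0000 12.0000]
After op 3 sync(0): ref=10.0000 raw=[10.0000 12.0000]
After op 4 tick(8): ref=18.0000 raw=[17.2000 21.6000]
After op 5 tick(2): ref=20.0000 raw=[19.0000 24.0000]
After op 6 tick(7): ref=27.0000 raw=[25.3000 32.4000]
Drift of clock 0 after op 6: 25.3000 - 27.0000 = -1.7000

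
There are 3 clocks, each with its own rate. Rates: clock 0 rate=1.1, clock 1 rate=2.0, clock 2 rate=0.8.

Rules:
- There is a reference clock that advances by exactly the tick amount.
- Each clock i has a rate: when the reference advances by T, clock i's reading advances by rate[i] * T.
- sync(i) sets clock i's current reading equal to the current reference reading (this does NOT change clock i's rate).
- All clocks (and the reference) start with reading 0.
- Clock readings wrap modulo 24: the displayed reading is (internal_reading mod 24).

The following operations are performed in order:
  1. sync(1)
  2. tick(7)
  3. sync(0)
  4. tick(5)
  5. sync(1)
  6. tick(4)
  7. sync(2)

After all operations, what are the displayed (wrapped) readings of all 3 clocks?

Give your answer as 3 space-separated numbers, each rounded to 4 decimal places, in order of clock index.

After op 1 sync(1): ref=0.0000 raw=[0.0000 0.0000 0.0000]
After op 2 tick(7): ref=7.0000 raw=[7.7000 14.0000 5.6000]
After op 3 sync(0): ref=7.0000 raw=[7.0000 14.0000 5.6000]
After op 4 tick(5): ref=12.0000 raw=[12.5000 24.0000 9.6000]
After op 5 sync(1): ref=12.0000 raw=[12.5000 12.0000 9.6000]
After op 6 tick(4): ref=16.0000 raw=[16.9000 20.0000 12.8000]
After op 7 sync(2): ref=16.0000 raw=[16.9000 20.0000 16.0000]
Wrap final raw readings (mod 24): 16.9000 mod 24 = 16.9000; 20.0000 mod 24 = 20.0000; 16.0000 mod 24 = 16.0000

Answer: 16.9000 20.0000 16.0000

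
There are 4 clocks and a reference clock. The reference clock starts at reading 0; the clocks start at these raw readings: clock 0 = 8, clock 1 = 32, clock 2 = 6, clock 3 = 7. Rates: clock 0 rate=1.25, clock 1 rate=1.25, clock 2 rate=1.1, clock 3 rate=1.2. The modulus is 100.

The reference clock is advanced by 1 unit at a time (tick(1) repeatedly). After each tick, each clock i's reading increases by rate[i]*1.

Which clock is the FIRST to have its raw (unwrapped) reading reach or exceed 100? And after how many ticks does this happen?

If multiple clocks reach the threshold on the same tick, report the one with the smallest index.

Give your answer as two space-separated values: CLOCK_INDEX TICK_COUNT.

Answer: 1 55

Derivation:
clock 0: start=8, rate=1.25, needs 100-8 = 92; ticks = ceil(92/1.25) = ceil(73.6000) = 74; reading at tick 74 = 8 + 1.25*74 = 100.5000
clock 1: start=32, rate=1.25, needs 100-32 = 68; ticks = ceil(68/1.25) = ceil(54.4000) = 55; reading at tick 55 = 32 + 1.25*55 = 100.7500
clock 2: start=6, rate=1.1, needs 100-6 = 94; ticks = ceil(94/1.1) = ceil(85.4545) = 86; reading at tick 86 = 6 + 1.1*86 = 100.6000
clock 3: start=7, rate=1.2, needs 100-7 = 93; ticks = ceil(93/1.2) = ceil(77.5000) = 78; reading at tick 78 = 7 + 1.2*78 = 100.6000
Minimum tick count = 55; winners = [1]; smallest index = 1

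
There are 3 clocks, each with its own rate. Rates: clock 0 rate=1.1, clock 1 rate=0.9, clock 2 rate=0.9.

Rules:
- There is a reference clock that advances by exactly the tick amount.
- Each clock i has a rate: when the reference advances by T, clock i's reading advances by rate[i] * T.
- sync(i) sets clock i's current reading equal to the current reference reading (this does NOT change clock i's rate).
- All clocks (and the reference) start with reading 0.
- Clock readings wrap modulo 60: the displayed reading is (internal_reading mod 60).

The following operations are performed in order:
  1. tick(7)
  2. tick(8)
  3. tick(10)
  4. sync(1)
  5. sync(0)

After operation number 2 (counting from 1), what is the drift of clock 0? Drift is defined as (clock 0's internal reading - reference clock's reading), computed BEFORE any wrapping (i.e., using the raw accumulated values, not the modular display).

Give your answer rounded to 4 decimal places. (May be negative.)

After op 1 tick(7): ref=7.0000 raw=[7.7000 6.3000 6.3000]
After op 2 tick(8): ref=15.0000 raw=[16.5000 13.5000 13.5000]
Drift of clock 0 after op 2: 16.5000 - 15.0000 = 1.5000

Answer: 1.5000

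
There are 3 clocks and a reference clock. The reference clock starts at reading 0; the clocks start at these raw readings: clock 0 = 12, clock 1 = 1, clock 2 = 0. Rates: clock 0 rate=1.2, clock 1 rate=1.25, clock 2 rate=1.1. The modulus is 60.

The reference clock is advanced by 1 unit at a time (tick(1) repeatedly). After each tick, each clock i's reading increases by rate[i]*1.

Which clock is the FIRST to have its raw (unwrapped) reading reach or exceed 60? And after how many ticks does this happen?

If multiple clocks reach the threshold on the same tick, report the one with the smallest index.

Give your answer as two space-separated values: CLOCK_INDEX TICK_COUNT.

clock 0: start=12, rate=1.2, needs 60-12 = 48; ticks = ceil(48/1.2) = ceil(40.0000) = 40; reading at tick 40 = 12 + 1.2*40 = 60.0000
clock 1: start=1, rate=1.25, needs 60-1 = 59; ticks = ceil(59/1.25) = ceil(47.2000) = 48; reading at tick 48 = 1 + 1.25*48 = 61.0000
clock 2: start=0, rate=1.1, needs 60-0 = 60; ticks = ceil(60/1.1) = ceil(54.5455) = 55; reading at tick 55 = 0 + 1.1*55 = 60.5000
Minimum tick count = 40; winners = [0]; smallest index = 0

Answer: 0 40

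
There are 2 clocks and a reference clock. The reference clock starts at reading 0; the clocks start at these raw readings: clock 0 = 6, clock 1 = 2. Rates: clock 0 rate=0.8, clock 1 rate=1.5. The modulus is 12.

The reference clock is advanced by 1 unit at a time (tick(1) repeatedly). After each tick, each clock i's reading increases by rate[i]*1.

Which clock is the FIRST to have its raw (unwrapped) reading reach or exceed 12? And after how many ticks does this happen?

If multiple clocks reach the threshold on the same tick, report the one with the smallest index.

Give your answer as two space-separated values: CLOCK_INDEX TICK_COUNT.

Answer: 1 7

Derivation:
clock 0: start=6, rate=0.8, needs 12-6 = 6; ticks = ceil(6/0.8) = ceil(7.5000) = 8; reading at tick 8 = 6 + 0.8*8 = 12.4000
clock 1: start=2, rate=1.5, needs 12-2 = 10; ticks = ceil(10/1.5) = ceil(6.6667) = 7; reading at tick 7 = 2 + 1.5*7 = 12.5000
Minimum tick count = 7; winners = [1]; smallest index = 1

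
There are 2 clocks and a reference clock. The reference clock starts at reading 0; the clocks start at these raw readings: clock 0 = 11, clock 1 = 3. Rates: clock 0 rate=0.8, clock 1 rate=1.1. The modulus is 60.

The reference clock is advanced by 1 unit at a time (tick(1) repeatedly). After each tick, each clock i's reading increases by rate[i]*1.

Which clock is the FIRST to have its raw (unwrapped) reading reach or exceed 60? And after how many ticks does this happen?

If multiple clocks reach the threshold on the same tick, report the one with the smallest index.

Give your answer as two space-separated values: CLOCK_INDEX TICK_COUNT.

clock 0: start=11, rate=0.8, needs 60-11 = 49; ticks = ceil(49/0.8) = ceil(61.2500) = 62; reading at tick 62 = 11 + 0.8*62 = 60.6000
clock 1: start=3, rate=1.1, needs 60-3 = 57; ticks = ceil(57/1.1) = ceil(51.8182) = 52; reading at tick 52 = 3 + 1.1*52 = 60.2000
Minimum tick count = 52; winners = [1]; smallest index = 1

Answer: 1 52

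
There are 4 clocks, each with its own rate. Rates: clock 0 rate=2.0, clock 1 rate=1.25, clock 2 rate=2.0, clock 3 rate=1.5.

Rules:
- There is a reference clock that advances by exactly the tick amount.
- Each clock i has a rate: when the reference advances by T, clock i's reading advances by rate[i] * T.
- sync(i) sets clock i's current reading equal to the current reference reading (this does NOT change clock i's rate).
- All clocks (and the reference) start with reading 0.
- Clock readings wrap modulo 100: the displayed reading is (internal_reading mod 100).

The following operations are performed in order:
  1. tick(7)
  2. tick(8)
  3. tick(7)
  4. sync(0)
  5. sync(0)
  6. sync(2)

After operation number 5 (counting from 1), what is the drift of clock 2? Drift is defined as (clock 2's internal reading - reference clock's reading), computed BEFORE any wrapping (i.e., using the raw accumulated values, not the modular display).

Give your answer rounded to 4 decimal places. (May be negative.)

Answer: 22.0000

Derivation:
After op 1 tick(7): ref=7.0000 raw=[14.0000 8.7500 14.0000 10.5000]
After op 2 tick(8): ref=15.0000 raw=[30.0000 18.7500 30.0000 22.5000]
After op 3 tick(7): ref=22.0000 raw=[44.0000 27.5000 44.0000 33.0000]
After op 4 sync(0): ref=22.0000 raw=[22.0000 27.5000 44.0000 33.0000]
After op 5 sync(0): ref=22.0000 raw=[22.0000 27.5000 44.0000 33.0000]
Drift of clock 2 after op 5: 44.0000 - 22.0000 = 22.0000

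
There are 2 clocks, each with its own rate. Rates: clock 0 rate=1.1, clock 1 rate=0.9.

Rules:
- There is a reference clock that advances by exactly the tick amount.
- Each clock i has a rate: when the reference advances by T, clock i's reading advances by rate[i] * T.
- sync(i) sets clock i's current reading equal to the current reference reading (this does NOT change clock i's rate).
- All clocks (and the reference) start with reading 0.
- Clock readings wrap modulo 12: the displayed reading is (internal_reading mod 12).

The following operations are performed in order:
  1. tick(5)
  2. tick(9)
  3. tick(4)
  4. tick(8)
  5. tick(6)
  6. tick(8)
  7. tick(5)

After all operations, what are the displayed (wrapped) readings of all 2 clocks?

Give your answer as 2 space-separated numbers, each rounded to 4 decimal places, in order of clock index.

After op 1 tick(5): ref=5.0000 raw=[5.5000 4.5000]
After op 2 tick(9): ref=14.0000 raw=[15.4000 12.6000]
After op 3 tick(4): ref=18.0000 raw=[19.8000 16.2000]
After op 4 tick(8): ref=26.0000 raw=[28.6000 23.4000]
After op 5 tick(6): ref=32.0000 raw=[35.2000 28.8000]
After op 6 tick(8): ref=40.0000 raw=[44.0000 36.0000]
After op 7 tick(5): ref=45.0000 raw=[49.5000 40.5000]
Wrap final raw readings (mod 12): 49.5000 mod 12 = 1.5000; 40.5000 mod 12 = 4.5000

Answer: 1.5000 4.5000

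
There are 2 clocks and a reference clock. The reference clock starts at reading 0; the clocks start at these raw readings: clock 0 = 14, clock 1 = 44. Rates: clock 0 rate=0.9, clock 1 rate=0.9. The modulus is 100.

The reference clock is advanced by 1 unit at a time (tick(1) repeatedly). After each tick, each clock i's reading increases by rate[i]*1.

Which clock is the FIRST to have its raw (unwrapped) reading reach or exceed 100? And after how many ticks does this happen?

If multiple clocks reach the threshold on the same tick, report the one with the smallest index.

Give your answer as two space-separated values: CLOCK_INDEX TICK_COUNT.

Answer: 1 63

Derivation:
clock 0: start=14, rate=0.9, needs 100-14 = 86; ticks = ceil(86/0.9) = ceil(95.5556) = 96; reading at tick 96 = 14 + 0.9*96 = 100.4000
clock 1: start=44, rate=0.9, needs 100-44 = 56; ticks = ceil(56/0.9) = ceil(62.2222) = 63; reading at tick 63 = 44 + 0.9*63 = 100.7000
Minimum tick count = 63; winners = [1]; smallest index = 1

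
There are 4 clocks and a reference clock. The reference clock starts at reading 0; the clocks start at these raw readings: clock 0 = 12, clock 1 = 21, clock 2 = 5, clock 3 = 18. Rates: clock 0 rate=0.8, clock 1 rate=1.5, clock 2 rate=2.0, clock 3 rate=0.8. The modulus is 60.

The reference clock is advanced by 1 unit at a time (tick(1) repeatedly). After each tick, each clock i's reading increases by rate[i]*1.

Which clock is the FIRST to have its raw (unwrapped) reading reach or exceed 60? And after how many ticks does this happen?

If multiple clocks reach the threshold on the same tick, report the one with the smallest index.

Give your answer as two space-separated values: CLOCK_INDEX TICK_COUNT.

Answer: 1 26

Derivation:
clock 0: start=12, rate=0.8, needs 60-12 = 48; ticks = ceil(48/0.8) = ceil(60.0000) = 60; reading at tick 60 = 12 + 0.8*60 = 60.0000
clock 1: start=21, rate=1.5, needs 60-21 = 39; ticks = ceil(39/1.5) = ceil(26.0000) = 26; reading at tick 26 = 21 + 1.5*26 = 60.0000
clock 2: start=5, rate=2.0, needs 60-5 = 55; ticks = ceil(55/2.0) = ceil(27.5000) = 28; reading at tick 28 = 5 + 2.0*28 = 61.0000
clock 3: start=18, rate=0.8, needs 60-18 = 42; ticks = ceil(42/0.8) = ceil(52.5000) = 53; reading at tick 53 = 18 + 0.8*53 = 60.4000
Minimum tick count = 26; winners = [1]; smallest index = 1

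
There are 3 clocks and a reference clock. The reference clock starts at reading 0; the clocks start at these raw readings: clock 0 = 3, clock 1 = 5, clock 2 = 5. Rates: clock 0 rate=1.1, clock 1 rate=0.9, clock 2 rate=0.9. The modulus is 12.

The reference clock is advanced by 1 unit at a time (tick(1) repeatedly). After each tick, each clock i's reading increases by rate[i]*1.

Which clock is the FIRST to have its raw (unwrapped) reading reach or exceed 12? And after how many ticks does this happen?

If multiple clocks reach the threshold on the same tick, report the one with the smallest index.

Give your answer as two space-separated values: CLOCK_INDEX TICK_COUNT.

clock 0: start=3, rate=1.1, needs 12-3 = 9; ticks = ceil(9/1.1) = ceil(8.1818) = 9; reading at tick 9 = 3 + 1.1*9 = 12.9000
clock 1: start=5, rate=0.9, needs 12-5 = 7; ticks = ceil(7/0.9) = ceil(7.7778) = 8; reading at tick 8 = 5 + 0.9*8 = 12.2000
clock 2: start=5, rate=0.9, needs 12-5 = 7; ticks = ceil(7/0.9) = ceil(7.7778) = 8; reading at tick 8 = 5 + 0.9*8 = 12.2000
Minimum tick count = 8; winners = [1, 2]; smallest index = 1

Answer: 1 8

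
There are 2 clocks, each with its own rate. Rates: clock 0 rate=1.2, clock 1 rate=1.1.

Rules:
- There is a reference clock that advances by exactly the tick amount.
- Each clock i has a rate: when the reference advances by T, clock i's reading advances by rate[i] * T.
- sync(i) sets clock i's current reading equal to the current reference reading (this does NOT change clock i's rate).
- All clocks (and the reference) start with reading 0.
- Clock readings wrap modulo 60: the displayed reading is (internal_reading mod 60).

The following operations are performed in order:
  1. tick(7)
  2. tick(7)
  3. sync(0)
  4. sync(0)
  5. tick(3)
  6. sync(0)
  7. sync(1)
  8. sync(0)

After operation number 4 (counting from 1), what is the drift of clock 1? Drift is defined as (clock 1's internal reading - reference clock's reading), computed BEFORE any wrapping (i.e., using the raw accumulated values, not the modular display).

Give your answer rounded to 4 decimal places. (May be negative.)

After op 1 tick(7): ref=7.0000 raw=[8.4000 7.7000]
After op 2 tick(7): ref=14.0000 raw=[16.8000 15.4000]
After op 3 sync(0): ref=14.0000 raw=[14.0000 15.4000]
After op 4 sync(0): ref=14.0000 raw=[14.0000 15.4000]
Drift of clock 1 after op 4: 15.4000 - 14.0000 = 1.4000

Answer: 1.4000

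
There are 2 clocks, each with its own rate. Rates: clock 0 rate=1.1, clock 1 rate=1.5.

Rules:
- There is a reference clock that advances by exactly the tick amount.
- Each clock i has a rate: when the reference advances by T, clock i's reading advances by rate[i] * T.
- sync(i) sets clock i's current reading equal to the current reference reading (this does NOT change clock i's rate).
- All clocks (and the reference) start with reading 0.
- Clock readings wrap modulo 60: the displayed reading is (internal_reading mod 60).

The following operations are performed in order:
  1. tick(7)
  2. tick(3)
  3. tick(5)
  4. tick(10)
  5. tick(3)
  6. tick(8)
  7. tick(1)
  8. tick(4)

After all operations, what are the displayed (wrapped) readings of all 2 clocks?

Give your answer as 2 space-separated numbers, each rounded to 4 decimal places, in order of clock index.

Answer: 45.1000 1.5000

Derivation:
After op 1 tick(7): ref=7.0000 raw=[7.7000 10.5000]
After op 2 tick(3): ref=10.0000 raw=[11.0000 15.0000]
After op 3 tick(5): ref=15.0000 raw=[16.5000 22.5000]
After op 4 tick(10): ref=25.0000 raw=[27.5000 37.5000]
After op 5 tick(3): ref=28.0000 raw=[30.8000 42.0000]
After op 6 tick(8): ref=36.0000 raw=[39.6000 54.0000]
After op 7 tick(1): ref=37.0000 raw=[40.7000 55.5000]
After op 8 tick(4): ref=41.0000 raw=[45.1000 61.5000]
Wrap final raw readings (mod 60): 45.1000 mod 60 = 45.1000; 61.5000 mod 60 = 1.5000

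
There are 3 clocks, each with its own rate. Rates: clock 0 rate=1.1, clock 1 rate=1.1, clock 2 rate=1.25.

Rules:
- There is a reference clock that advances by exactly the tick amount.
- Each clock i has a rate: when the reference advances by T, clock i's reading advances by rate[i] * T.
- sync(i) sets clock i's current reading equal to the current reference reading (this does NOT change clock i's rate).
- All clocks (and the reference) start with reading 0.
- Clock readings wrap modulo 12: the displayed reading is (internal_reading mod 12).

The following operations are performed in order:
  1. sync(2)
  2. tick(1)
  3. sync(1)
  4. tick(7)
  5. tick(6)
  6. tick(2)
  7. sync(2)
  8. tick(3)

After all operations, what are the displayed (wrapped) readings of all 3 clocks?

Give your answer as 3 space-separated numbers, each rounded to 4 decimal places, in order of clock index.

After op 1 sync(2): ref=0.0000 raw=[0.0000 0.0000 0.0000]
After op 2 tick(1): ref=1.0000 raw=[1.1000 1.1000 1.2500]
After op 3 sync(1): ref=1.0000 raw=[1.1000 1.0000 1.2500]
After op 4 tick(7): ref=8.0000 raw=[8.8000 8.7000 10.0000]
After op 5 tick(6): ref=14.0000 raw=[15.4000 15.3000 17.5000]
After op 6 tick(2): ref=16.0000 raw=[17.6000 17.5000 20.0000]
After op 7 sync(2): ref=16.0000 raw=[17.6000 17.5000 16.0000]
After op 8 tick(3): ref=19.0000 raw=[20.9000 20.8000 19.7500]
Wrap final raw readings (mod 12): 20.9000 mod 12 = 8.9000; 20.8000 mod 12 = 8.8000; 19.7500 mod 12 = 7.7500

Answer: 8.9000 8.8000 7.7500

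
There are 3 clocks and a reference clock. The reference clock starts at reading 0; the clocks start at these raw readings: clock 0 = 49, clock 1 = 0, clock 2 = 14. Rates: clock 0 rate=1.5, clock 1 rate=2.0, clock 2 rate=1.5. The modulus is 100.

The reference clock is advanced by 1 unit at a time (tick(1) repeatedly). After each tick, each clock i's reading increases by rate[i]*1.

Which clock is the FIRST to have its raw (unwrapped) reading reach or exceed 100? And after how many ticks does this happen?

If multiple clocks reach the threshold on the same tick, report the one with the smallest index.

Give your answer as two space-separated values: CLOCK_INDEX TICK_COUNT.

clock 0: start=49, rate=1.5, needs 100-49 = 51; ticks = ceil(51/1.5) = ceil(34.0000) = 34; reading at tick 34 = 49 + 1.5*34 = 100.0000
clock 1: start=0, rate=2.0, needs 100-0 = 100; ticks = ceil(100/2.0) = ceil(50.0000) = 50; reading at tick 50 = 0 + 2.0*50 = 100.0000
clock 2: start=14, rate=1.5, needs 100-14 = 86; ticks = ceil(86/1.5) = ceil(57.3333) = 58; reading at tick 58 = 14 + 1.5*58 = 101.0000
Minimum tick count = 34; winners = [0]; smallest index = 0

Answer: 0 34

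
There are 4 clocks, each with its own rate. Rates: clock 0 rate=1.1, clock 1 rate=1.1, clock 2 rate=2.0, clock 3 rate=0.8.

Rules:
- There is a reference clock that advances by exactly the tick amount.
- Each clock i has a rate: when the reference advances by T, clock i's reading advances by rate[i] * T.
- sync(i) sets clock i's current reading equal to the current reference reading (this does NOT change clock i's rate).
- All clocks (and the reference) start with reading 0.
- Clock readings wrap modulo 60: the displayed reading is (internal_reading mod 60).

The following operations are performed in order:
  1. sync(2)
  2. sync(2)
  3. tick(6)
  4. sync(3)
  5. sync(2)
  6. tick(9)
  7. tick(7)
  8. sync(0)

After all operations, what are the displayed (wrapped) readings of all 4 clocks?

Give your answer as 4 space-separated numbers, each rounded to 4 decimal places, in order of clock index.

After op 1 sync(2): ref=0.0000 raw=[0.0000 0.0000 0.0000 0.0000]
After op 2 sync(2): ref=0.0000 raw=[0.0000 0.0000 0.0000 0.0000]
After op 3 tick(6): ref=6.0000 raw=[6.6000 6.6000 12.0000 4.8000]
After op 4 sync(3): ref=6.0000 raw=[6.6000 6.6000 12.0000 6.0000]
After op 5 sync(2): ref=6.0000 raw=[6.6000 6.6000 6.0000 6.0000]
After op 6 tick(9): ref=15.0000 raw=[16.5000 16.5000 24.0000 13.2000]
After op 7 tick(7): ref=22.0000 raw=[24.2000 24.2000 38.0000 18.8000]
After op 8 sync(0): ref=22.0000 raw=[22.0000 24.2000 38.0000 18.8000]
Wrap final raw readings (mod 60): 22.0000 mod 60 = 22.0000; 24.2000 mod 60 = 24.2000; 38.0000 mod 60 = 38.0000; 18.8000 mod 60 = 18.8000

Answer: 22.0000 24.2000 38.0000 18.8000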